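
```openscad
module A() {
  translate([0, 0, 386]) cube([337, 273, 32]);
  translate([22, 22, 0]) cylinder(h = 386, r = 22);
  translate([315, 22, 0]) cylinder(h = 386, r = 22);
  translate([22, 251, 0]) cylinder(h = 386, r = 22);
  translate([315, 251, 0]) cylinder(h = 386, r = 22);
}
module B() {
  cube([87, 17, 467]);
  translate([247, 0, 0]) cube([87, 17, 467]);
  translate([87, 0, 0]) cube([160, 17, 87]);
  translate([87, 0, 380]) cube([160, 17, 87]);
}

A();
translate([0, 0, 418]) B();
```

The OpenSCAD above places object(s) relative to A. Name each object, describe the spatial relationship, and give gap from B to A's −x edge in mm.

The picture frame's min-x is at 0; the stool's min-x is 0; gap = 0 mm.

A is a stool. B is a picture frame. The picture frame is on top of the stool. The gap from the picture frame to the stool's −x edge is 0 mm.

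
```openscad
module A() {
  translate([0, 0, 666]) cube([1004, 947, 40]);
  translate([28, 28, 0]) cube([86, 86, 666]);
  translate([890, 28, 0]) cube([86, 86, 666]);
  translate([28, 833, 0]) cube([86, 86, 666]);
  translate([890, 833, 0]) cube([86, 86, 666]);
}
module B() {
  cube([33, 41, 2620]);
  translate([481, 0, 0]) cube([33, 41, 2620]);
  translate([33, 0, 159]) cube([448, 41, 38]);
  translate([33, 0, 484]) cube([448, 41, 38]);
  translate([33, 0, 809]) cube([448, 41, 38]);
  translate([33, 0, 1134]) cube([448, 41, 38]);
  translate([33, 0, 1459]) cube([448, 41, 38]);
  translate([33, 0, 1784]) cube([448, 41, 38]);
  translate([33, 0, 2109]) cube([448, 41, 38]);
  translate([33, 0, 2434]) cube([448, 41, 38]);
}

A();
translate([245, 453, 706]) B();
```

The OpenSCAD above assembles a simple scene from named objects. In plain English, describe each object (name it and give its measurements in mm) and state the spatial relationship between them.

A is a table with a 1004×947 mm rectangular top, 40 mm thick, top surface at z = 706 mm, supported by four 86×86 mm square legs, each inset 28 mm from the nearest pair of top edges, running from the floor.

B is a straight ladder. Two 33×41 mm vertical rails, 2620 mm tall, stand 514 mm apart (outside-to-outside) with their front faces coplanar on the −y side. 8 rungs, each 41 mm deep and 38 mm tall, span between the inner faces of the rails, front faces flush with the rails. The lowest rung's underside is at z = 159 mm and rungs are spaced 325 mm apart (underside to underside).

The ladder is on top of the table, centred.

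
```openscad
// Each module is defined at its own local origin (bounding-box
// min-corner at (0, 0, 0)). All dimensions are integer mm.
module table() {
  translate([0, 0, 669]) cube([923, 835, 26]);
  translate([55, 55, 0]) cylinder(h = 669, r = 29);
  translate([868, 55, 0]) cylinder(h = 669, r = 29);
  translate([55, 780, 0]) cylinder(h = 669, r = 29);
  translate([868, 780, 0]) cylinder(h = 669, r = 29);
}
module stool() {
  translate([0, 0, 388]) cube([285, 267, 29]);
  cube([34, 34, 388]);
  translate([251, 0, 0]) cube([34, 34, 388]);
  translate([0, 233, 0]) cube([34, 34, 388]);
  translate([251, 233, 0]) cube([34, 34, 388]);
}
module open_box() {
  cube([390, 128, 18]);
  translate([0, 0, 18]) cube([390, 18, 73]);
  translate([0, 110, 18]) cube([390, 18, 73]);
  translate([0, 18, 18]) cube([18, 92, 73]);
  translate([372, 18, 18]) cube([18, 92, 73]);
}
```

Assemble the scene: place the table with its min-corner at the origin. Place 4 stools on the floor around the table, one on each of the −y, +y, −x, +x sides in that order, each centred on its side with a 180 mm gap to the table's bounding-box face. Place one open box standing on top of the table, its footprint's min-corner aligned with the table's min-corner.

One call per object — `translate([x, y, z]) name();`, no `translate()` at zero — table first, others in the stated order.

table();
translate([319, -447, 0]) stool();
translate([319, 1015, 0]) stool();
translate([-465, 284, 0]) stool();
translate([1103, 284, 0]) stool();
translate([0, 0, 695]) open_box();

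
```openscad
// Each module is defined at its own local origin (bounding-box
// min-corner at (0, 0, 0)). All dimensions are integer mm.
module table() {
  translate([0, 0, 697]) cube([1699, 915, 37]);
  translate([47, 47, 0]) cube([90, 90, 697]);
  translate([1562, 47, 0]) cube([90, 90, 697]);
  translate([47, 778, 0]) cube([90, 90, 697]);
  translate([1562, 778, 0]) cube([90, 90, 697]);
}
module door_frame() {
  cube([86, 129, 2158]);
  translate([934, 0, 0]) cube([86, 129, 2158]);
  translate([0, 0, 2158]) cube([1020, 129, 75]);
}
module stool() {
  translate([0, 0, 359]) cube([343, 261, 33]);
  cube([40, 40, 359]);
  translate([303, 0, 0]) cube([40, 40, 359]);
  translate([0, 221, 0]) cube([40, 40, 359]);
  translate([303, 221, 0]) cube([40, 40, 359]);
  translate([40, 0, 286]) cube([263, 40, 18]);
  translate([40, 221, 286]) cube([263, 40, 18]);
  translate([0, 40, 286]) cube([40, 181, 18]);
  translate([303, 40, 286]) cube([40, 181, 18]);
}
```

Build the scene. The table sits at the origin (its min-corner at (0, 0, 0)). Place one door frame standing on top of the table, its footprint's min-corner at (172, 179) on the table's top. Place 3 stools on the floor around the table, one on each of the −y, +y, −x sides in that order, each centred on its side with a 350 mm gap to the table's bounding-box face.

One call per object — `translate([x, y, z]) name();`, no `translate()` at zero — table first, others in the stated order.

table();
translate([172, 179, 734]) door_frame();
translate([678, -611, 0]) stool();
translate([678, 1265, 0]) stool();
translate([-693, 327, 0]) stool();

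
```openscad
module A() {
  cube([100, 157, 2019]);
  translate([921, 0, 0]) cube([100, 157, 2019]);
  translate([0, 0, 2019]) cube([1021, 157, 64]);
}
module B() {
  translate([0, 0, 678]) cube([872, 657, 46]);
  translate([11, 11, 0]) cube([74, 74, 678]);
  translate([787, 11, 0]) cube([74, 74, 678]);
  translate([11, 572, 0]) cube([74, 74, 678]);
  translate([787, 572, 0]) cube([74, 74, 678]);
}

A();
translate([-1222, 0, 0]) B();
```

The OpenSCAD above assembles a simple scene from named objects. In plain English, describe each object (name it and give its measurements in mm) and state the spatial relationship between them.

A is a rectangular door frame: two vertical jambs of 100×157 mm section, 2019 mm tall, with a clear opening 821 mm wide between their inner faces. A header 64 mm tall and 157 mm deep lies on top of the jambs and spans the full outside width.

B is a rectangular dining table. The top is 872×657×46 mm with its upper surface at z = 724 mm. It stands on four 74×74 mm square legs, each inset 11 mm from the nearest pair of top edges, running from the floor to the underside of the top.

The table is on the floor beside the door frame on its −x side.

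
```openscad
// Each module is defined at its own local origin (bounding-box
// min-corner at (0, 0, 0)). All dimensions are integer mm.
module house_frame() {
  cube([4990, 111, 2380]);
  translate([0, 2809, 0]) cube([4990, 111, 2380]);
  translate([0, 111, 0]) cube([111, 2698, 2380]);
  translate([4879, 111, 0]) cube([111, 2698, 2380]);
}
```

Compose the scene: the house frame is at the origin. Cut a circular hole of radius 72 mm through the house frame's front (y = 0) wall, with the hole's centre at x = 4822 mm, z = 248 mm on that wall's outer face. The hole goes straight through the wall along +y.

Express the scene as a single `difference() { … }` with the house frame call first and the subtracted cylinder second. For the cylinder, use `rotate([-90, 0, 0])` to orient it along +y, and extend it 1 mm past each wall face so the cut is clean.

difference() {
  house_frame();
  translate([4822, -1, 248]) rotate([-90, 0, 0]) cylinder(h = 113, r = 72);
}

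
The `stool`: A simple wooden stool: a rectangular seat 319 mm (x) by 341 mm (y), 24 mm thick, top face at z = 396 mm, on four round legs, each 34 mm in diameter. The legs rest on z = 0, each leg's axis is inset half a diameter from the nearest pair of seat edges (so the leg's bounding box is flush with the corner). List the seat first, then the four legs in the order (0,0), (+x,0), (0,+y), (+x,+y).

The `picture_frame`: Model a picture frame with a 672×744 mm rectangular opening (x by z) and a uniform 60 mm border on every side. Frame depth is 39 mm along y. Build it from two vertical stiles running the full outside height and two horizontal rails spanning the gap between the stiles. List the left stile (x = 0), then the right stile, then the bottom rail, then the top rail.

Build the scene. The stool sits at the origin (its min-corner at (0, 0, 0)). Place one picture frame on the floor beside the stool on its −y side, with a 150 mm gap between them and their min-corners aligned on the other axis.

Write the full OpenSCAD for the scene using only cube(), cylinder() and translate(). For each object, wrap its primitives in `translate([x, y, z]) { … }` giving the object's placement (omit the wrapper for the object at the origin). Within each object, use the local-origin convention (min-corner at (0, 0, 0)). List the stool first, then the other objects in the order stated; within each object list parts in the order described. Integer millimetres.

translate([0, 0, 372]) cube([319, 341, 24]);
translate([17, 17, 0]) cylinder(h = 372, r = 17);
translate([302, 17, 0]) cylinder(h = 372, r = 17);
translate([17, 324, 0]) cylinder(h = 372, r = 17);
translate([302, 324, 0]) cylinder(h = 372, r = 17);
translate([0, -189, 0]) {
  cube([60, 39, 864]);
  translate([732, 0, 0]) cube([60, 39, 864]);
  translate([60, 0, 0]) cube([672, 39, 60]);
  translate([60, 0, 804]) cube([672, 39, 60]);
}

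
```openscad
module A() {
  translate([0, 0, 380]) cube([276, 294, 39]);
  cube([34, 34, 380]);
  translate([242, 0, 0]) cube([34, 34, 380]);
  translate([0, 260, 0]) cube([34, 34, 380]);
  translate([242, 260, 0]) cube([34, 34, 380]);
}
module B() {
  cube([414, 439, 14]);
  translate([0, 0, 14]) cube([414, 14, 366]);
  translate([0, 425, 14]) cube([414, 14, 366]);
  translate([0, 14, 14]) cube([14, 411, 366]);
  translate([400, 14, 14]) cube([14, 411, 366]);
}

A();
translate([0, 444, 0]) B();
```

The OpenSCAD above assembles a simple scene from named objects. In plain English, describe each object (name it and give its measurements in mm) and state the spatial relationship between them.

A is a simple wooden stool: a rectangular seat 276 mm (x) by 294 mm (y), 39 mm thick, top face at z = 419 mm, on four square legs, each 34×34 mm in cross-section. The legs rest on z = 0, each flush with a corner of the seat.

B is an open-topped rectangular box: outside dimensions 414×439×380 mm, with a uniform wall and base thickness of 14 mm. The base is a full 414×439 slab on the floor; four walls sit on top of the base. The front and back walls (the −y and +y sides) span the full width; the two side walls fit between them.

The open box is on the floor beside the stool on its +y side.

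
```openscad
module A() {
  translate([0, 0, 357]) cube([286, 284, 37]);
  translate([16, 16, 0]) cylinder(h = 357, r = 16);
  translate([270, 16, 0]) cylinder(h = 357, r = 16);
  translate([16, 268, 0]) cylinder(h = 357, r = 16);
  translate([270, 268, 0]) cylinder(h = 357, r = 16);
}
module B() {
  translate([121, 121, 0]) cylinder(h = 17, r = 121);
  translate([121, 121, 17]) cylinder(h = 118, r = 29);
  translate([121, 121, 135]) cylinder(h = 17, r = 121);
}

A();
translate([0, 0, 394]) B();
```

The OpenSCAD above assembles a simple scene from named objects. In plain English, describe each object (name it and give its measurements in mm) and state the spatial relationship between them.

A is a simple wooden stool: a rectangular seat 286 mm (x) by 284 mm (y), 37 mm thick, top face at z = 394 mm, on four round legs, each 32 mm in diameter. The legs rest on z = 0, each leg's axis is inset half a diameter from the nearest pair of seat edges (so the leg's bounding box is flush with the corner).

B is a spool: two coaxial disc flanges of radius 121 mm and thickness 17 mm, joined by a core cylinder of radius 29 mm and height 118 mm. The lower flange rests on z = 0 and the three cylinders share a vertical axis.

The spool is on top of the stool.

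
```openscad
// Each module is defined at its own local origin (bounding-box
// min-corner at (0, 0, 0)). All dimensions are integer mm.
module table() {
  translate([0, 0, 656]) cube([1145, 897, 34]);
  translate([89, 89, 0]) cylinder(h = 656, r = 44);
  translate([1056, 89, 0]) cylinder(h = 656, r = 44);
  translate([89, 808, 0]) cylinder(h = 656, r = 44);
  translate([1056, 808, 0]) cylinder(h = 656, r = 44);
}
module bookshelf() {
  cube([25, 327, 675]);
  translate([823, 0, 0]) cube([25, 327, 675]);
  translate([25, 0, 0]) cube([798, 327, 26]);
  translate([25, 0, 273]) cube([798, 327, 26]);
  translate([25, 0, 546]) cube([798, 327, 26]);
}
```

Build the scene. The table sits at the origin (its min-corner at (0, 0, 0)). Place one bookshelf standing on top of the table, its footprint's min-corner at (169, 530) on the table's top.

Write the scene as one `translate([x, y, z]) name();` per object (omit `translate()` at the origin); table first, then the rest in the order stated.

table();
translate([169, 530, 690]) bookshelf();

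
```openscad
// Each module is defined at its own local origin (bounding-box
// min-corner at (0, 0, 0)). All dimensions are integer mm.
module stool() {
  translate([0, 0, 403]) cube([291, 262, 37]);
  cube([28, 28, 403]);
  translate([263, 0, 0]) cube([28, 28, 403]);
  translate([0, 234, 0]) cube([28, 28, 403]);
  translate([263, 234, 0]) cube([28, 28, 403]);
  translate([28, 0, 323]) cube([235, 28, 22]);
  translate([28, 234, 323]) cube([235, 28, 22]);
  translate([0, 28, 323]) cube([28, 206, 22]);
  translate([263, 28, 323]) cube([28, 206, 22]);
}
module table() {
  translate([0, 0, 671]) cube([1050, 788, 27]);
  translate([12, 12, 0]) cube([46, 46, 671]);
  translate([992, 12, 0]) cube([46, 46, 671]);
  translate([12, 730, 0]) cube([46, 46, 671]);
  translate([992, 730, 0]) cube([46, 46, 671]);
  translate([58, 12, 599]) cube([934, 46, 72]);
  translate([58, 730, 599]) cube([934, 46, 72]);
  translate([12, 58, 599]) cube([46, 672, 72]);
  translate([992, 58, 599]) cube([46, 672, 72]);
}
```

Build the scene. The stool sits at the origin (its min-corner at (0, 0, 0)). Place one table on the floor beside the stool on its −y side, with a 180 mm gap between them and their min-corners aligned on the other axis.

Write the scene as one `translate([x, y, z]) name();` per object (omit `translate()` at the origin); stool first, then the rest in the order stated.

stool();
translate([0, -968, 0]) table();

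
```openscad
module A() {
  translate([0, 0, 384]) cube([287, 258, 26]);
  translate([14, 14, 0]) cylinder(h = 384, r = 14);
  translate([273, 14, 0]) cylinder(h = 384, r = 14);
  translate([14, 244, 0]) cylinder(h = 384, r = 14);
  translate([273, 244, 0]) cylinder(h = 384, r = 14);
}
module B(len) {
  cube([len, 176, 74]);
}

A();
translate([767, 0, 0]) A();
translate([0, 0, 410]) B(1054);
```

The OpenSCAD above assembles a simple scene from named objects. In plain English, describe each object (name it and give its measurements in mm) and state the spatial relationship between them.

A is a simple wooden stool: a rectangular seat 287 mm (x) by 258 mm (y), 26 mm thick, top face at z = 410 mm, on four round legs, each 28 mm in diameter. The legs rest on z = 0, each leg's axis is inset half a diameter from the nearest pair of seat edges (so the leg's bounding box is flush with the corner).

B is a rectangular beam 1054 mm long (x), 176 mm deep (y), 74 mm thick (z).

The beam spans the tops of two stools placed 480 mm apart, resting at z = 410 mm.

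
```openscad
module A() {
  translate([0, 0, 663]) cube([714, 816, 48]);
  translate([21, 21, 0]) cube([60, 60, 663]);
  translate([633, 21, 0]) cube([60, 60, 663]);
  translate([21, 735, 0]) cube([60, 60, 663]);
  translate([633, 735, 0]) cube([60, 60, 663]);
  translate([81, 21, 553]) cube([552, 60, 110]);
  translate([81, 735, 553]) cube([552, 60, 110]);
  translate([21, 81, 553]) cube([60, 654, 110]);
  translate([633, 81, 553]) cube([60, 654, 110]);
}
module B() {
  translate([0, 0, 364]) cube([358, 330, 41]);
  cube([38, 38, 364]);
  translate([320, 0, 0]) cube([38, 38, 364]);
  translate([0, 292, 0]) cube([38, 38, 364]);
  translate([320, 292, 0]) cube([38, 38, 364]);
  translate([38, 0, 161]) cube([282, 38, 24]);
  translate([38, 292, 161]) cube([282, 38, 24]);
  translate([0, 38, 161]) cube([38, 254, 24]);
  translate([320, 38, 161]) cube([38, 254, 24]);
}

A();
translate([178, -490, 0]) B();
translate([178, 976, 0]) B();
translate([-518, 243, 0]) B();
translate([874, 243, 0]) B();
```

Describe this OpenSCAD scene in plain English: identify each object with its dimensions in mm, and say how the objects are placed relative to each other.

A is a table with a 714×816 mm rectangular top, 48 mm thick, top surface at z = 711 mm, supported by four 60×60 mm square legs, each inset 21 mm from the nearest pair of top edges, running from the floor. Four apron rails, 60 mm thick and 110 mm tall, run between adjacent legs with their top edges flush with the underside of the top and their outer faces flush with the legs' outer faces.

B is a simple wooden stool: a rectangular seat 358 mm (x) by 330 mm (y), 41 mm thick, top face at z = 405 mm, on four square legs, each 38×38 mm in cross-section. The legs rest on z = 0, each flush with a corner of the seat. Four stretchers, 38 mm wide and 24 mm tall, connect adjacent legs with their undersides at z = 161 mm, each running between the inner faces of the legs it joins and aligned with the legs' outer faces on the other axis.

Four stools sit around the table at the −y, +y, −x, +x sides.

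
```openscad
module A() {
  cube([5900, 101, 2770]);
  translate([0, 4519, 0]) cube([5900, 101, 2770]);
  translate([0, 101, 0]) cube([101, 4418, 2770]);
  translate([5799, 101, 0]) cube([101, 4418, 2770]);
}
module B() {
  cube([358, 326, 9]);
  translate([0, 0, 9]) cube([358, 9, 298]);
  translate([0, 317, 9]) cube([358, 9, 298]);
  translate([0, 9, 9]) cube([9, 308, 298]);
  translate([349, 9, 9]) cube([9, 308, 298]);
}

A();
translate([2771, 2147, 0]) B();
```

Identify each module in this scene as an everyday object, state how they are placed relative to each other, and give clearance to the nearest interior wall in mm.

A is a house frame. B is an open box. The open box sits inside the house frame, centred. The clearance to the nearest interior wall is 2046 mm.

Clearances: x = 2670, y = 2046; minimum 2046 mm.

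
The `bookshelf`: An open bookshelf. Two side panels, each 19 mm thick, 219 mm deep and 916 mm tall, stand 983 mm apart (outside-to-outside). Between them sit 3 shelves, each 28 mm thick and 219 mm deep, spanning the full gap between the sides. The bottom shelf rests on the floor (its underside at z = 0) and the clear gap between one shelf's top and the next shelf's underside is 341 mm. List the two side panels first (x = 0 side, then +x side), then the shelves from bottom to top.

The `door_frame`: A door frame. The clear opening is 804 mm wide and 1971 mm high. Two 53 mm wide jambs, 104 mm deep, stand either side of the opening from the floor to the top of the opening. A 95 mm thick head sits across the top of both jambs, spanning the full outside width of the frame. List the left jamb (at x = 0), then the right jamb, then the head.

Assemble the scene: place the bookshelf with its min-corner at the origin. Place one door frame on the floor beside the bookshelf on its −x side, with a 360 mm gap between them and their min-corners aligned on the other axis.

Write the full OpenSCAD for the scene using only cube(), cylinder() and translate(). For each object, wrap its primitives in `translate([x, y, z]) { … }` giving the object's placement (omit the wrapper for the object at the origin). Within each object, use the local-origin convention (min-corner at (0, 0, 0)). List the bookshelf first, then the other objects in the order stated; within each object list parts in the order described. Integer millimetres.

cube([19, 219, 916]);
translate([964, 0, 0]) cube([19, 219, 916]);
translate([19, 0, 0]) cube([945, 219, 28]);
translate([19, 0, 369]) cube([945, 219, 28]);
translate([19, 0, 738]) cube([945, 219, 28]);
translate([-1270, 0, 0]) {
  cube([53, 104, 1971]);
  translate([857, 0, 0]) cube([53, 104, 1971]);
  translate([0, 0, 1971]) cube([910, 104, 95]);
}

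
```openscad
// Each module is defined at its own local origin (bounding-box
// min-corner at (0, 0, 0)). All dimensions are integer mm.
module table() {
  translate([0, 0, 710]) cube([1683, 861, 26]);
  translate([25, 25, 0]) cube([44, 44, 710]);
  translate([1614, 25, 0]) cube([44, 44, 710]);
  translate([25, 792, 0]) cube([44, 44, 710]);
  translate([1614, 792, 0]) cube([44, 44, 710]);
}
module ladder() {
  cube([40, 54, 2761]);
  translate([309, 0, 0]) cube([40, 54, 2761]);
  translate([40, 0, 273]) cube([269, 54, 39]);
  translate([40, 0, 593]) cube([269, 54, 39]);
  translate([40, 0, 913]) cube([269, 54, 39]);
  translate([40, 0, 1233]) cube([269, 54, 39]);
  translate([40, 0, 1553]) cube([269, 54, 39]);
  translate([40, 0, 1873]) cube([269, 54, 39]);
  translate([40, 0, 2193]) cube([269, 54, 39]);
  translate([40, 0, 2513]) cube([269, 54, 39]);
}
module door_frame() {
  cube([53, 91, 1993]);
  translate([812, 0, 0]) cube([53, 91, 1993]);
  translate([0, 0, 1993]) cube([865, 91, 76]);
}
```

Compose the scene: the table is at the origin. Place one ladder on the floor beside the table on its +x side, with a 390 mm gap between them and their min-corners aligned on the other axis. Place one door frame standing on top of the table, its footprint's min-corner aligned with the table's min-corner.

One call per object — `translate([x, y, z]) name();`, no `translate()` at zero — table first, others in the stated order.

table();
translate([2073, 0, 0]) ladder();
translate([0, 0, 736]) door_frame();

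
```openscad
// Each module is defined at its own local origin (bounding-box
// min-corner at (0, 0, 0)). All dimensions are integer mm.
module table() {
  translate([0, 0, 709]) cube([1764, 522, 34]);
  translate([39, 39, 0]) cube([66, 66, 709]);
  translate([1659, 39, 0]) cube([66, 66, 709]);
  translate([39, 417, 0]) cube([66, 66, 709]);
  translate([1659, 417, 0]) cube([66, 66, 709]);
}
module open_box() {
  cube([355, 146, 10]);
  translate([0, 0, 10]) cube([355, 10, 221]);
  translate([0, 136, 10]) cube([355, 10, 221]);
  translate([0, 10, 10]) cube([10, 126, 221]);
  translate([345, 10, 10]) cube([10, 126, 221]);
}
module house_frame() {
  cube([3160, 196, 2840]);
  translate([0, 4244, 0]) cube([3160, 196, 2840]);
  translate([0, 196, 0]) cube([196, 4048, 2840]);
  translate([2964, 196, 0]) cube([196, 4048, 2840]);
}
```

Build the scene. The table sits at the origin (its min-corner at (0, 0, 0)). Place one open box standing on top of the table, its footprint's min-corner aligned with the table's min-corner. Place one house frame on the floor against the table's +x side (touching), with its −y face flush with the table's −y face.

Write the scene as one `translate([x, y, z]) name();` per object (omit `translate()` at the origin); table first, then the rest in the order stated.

table();
translate([0, 0, 743]) open_box();
translate([1764, 0, 0]) house_frame();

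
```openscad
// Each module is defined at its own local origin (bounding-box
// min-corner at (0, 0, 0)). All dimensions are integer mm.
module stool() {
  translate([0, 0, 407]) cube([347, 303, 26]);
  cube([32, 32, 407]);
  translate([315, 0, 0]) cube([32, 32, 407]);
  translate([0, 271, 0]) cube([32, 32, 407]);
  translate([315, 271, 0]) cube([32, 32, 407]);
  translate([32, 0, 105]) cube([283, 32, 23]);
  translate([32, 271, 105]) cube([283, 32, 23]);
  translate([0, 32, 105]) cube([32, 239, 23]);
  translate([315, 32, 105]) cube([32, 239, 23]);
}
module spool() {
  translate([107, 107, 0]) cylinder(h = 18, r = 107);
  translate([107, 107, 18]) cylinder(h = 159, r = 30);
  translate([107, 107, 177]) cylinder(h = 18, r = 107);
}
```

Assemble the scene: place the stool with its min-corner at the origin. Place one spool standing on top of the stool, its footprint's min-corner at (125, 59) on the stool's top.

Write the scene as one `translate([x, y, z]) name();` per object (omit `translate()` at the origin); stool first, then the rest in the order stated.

stool();
translate([125, 59, 433]) spool();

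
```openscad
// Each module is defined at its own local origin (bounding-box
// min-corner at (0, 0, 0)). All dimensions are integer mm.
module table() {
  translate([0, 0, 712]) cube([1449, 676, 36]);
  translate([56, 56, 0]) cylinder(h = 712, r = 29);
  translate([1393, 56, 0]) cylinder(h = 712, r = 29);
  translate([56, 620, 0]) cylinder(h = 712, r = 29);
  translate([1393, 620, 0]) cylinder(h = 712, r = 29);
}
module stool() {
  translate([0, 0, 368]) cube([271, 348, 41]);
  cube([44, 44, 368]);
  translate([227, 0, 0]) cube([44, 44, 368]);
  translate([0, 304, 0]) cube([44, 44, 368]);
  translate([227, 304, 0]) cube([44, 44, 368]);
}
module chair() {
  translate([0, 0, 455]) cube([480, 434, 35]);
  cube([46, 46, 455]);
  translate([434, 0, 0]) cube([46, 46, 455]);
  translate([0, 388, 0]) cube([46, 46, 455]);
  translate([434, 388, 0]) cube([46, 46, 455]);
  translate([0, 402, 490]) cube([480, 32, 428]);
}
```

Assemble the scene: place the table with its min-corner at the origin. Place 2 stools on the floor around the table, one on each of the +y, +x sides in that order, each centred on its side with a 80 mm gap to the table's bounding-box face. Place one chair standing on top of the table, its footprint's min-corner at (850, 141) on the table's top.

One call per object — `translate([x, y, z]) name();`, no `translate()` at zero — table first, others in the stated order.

table();
translate([589, 756, 0]) stool();
translate([1529, 164, 0]) stool();
translate([850, 141, 748]) chair();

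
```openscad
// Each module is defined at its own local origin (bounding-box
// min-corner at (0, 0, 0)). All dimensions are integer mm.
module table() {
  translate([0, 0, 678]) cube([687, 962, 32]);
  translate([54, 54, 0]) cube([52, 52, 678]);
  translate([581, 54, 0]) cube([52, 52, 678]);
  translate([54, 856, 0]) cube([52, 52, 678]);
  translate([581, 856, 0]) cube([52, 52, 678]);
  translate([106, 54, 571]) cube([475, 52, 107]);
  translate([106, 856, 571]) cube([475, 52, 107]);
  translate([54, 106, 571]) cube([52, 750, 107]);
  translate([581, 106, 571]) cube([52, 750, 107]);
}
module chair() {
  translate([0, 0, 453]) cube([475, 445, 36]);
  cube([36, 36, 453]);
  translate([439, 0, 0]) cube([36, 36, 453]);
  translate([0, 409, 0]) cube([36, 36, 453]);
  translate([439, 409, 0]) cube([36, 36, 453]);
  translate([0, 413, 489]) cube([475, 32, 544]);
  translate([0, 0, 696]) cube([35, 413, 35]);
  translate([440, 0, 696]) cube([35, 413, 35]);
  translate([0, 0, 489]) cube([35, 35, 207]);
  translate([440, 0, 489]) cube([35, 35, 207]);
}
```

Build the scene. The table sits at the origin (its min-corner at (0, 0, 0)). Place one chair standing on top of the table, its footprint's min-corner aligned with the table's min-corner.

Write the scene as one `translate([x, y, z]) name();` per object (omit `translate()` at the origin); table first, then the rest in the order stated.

table();
translate([0, 0, 710]) chair();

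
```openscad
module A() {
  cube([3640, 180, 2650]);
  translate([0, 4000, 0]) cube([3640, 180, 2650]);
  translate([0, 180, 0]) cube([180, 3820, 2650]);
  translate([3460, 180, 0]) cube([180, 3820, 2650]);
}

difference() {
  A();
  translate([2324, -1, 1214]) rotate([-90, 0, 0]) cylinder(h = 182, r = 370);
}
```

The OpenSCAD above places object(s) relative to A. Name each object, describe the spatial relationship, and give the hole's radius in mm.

The subtracted cylinder has r = 370 mm.

A is a house frame. The house frame has a circular hole through its front wall. The hole's radius is 370 mm.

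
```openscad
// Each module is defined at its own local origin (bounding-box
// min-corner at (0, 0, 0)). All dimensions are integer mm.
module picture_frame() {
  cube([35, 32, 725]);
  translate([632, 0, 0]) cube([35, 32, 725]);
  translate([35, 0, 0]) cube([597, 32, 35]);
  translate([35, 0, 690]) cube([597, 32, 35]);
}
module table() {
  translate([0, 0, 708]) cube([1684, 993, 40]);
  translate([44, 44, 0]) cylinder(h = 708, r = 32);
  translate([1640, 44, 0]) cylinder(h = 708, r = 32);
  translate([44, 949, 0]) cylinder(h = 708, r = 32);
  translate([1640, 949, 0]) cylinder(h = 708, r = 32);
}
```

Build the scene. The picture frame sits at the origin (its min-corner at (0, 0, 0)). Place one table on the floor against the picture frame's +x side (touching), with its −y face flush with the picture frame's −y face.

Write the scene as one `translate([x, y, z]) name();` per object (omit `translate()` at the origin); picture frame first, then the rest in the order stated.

picture_frame();
translate([667, 0, 0]) table();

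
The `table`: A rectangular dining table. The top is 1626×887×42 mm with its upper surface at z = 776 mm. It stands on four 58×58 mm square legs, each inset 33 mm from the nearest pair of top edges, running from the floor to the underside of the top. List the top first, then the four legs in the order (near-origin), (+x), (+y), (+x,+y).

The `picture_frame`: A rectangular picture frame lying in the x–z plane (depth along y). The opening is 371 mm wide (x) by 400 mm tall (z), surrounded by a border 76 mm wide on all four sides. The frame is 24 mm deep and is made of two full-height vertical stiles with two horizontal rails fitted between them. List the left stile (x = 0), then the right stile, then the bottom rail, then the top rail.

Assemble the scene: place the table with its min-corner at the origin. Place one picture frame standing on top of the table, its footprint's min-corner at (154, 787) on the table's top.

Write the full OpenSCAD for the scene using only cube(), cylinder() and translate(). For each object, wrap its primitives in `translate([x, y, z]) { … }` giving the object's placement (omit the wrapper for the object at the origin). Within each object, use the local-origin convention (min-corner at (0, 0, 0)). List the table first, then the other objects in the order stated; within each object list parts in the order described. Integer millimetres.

translate([0, 0, 734]) cube([1626, 887, 42]);
translate([33, 33, 0]) cube([58, 58, 734]);
translate([1535, 33, 0]) cube([58, 58, 734]);
translate([33, 796, 0]) cube([58, 58, 734]);
translate([1535, 796, 0]) cube([58, 58, 734]);
translate([154, 787, 776]) {
  cube([76, 24, 552]);
  translate([447, 0, 0]) cube([76, 24, 552]);
  translate([76, 0, 0]) cube([371, 24, 76]);
  translate([76, 0, 476]) cube([371, 24, 76]);
}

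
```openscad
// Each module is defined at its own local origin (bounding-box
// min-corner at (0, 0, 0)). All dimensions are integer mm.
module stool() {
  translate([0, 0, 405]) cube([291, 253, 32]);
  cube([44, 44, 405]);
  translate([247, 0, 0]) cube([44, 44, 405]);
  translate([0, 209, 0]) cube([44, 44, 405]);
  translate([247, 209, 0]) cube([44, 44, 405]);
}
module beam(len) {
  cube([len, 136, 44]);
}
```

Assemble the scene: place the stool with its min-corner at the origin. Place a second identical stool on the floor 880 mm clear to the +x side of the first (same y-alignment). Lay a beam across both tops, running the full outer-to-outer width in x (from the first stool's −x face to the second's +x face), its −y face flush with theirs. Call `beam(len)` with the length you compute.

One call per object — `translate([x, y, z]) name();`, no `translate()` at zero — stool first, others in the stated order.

stool();
translate([1171, 0, 0]) stool();
translate([0, 0, 437]) beam(1462);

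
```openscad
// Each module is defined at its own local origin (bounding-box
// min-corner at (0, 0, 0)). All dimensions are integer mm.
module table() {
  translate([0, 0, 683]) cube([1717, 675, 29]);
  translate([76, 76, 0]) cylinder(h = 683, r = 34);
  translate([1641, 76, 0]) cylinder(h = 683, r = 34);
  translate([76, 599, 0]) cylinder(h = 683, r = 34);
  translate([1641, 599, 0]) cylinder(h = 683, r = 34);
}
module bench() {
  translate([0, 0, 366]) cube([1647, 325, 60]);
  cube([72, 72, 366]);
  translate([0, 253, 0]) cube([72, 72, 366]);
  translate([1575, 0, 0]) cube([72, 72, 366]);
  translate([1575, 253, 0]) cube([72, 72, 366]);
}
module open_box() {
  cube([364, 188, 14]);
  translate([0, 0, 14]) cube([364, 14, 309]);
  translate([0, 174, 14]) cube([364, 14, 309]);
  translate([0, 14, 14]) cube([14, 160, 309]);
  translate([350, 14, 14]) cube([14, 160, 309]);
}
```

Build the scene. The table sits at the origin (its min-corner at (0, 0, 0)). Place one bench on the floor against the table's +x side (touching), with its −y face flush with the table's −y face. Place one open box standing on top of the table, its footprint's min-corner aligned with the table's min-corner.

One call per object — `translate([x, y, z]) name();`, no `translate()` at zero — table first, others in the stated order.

table();
translate([1717, 0, 0]) bench();
translate([0, 0, 712]) open_box();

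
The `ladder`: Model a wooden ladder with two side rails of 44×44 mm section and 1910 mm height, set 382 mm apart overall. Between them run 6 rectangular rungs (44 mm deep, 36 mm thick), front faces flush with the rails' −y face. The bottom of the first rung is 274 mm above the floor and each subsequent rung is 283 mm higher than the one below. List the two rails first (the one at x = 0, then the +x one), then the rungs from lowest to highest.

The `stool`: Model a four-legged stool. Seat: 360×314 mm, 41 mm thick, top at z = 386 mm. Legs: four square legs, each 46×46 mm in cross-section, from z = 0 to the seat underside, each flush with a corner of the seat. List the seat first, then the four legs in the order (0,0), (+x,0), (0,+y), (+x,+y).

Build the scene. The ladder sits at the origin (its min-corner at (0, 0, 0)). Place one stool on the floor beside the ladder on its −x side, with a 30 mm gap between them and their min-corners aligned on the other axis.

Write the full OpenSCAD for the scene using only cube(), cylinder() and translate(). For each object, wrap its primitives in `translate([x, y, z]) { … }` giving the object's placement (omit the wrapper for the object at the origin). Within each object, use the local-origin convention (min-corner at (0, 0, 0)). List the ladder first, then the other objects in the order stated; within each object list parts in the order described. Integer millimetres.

cube([44, 44, 1910]);
translate([338, 0, 0]) cube([44, 44, 1910]);
translate([44, 0, 274]) cube([294, 44, 36]);
translate([44, 0, 557]) cube([294, 44, 36]);
translate([44, 0, 840]) cube([294, 44, 36]);
translate([44, 0, 1123]) cube([294, 44, 36]);
translate([44, 0, 1406]) cube([294, 44, 36]);
translate([44, 0, 1689]) cube([294, 44, 36]);
translate([-390, 0, 0]) {
  translate([0, 0, 345]) cube([360, 314, 41]);
  cube([46, 46, 345]);
  translate([314, 0, 0]) cube([46, 46, 345]);
  translate([0, 268, 0]) cube([46, 46, 345]);
  translate([314, 268, 0]) cube([46, 46, 345]);
}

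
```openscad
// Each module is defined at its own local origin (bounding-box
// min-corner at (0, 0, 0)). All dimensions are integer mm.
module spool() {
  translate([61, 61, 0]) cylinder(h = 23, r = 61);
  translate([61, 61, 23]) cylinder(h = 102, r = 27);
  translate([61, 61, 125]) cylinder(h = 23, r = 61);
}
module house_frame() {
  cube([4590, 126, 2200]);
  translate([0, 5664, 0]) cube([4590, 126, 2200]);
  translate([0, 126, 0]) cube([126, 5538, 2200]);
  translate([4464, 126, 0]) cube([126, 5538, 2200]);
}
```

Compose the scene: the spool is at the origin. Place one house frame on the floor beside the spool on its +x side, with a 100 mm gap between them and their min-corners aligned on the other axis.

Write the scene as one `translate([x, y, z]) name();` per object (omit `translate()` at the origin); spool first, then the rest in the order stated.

spool();
translate([222, 0, 0]) house_frame();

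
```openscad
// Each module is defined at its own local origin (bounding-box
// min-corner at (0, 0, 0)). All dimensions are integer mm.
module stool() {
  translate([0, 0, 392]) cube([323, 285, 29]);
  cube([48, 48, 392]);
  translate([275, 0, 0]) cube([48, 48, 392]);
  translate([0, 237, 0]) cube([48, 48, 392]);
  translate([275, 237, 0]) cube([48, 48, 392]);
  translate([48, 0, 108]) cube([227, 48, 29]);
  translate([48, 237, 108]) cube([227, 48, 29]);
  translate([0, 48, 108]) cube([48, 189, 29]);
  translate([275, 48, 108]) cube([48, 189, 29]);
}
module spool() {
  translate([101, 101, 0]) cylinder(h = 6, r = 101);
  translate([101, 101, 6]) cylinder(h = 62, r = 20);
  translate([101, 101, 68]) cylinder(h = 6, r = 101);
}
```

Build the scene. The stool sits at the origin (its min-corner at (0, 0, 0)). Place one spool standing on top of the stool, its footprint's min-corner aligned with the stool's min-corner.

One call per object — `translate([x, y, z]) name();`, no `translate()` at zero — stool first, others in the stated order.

stool();
translate([0, 0, 421]) spool();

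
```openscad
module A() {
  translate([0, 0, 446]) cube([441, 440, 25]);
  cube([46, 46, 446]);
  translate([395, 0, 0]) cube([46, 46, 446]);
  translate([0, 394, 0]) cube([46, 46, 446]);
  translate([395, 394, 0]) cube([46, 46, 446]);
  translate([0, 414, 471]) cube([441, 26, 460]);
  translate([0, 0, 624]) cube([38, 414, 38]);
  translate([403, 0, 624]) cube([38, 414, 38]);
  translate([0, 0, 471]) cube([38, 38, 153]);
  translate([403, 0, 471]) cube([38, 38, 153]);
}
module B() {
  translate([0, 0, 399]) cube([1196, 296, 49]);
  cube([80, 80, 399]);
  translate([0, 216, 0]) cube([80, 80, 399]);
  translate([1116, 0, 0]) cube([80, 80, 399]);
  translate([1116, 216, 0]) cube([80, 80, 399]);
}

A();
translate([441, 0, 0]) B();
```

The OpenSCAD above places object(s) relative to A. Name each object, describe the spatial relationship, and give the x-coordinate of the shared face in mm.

The chair's +x face and the bench's −x face are both at x = 441 mm.

A is a chair. B is a bench. The bench is against the chair's +x side, with their −y faces flush. The x-coordinate of the shared face is 441 mm.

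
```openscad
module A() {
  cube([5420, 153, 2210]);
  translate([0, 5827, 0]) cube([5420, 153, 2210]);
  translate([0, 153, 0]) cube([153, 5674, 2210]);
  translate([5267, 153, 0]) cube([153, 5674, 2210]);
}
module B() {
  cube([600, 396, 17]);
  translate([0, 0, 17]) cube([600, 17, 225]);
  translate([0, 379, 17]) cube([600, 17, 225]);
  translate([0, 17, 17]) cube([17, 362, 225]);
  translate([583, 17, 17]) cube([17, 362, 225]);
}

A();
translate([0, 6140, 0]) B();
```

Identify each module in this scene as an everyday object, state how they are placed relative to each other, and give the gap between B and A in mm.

The open box's nearest face is 160 mm from the house frame's +y face.

A is a house frame. B is an open box. The open box is on the floor beside the house frame on its +y side. The gap between the open box and the house frame is 160 mm.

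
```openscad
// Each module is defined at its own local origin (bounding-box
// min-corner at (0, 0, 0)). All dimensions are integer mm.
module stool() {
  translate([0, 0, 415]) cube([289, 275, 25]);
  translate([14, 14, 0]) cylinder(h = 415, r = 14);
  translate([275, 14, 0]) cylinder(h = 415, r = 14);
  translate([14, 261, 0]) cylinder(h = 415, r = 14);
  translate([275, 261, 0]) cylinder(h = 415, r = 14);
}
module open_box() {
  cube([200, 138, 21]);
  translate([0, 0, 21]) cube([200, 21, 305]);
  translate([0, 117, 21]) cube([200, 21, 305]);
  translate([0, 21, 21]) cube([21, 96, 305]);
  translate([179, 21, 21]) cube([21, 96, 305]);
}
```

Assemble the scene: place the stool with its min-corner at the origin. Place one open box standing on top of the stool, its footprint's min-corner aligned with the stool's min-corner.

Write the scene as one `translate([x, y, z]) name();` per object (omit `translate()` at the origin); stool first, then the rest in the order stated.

stool();
translate([0, 0, 440]) open_box();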